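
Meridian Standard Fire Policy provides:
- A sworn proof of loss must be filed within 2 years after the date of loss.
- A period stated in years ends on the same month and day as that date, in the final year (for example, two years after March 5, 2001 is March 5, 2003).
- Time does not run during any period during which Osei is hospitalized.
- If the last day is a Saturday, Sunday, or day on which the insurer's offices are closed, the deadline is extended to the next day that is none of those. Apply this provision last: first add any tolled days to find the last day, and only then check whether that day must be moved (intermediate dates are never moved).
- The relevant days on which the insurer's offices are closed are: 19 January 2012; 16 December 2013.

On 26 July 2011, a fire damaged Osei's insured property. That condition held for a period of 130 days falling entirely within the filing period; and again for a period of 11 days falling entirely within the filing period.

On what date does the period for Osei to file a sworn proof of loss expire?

December 17, 2013

2 years after 26 July 2011 is July 26, 2013.
Tolling adds 130 days: July 26, 2013 + 130 days = December 3, 2013.
Tolling adds 11 days: December 3, 2013 + 11 days = December 14, 2013.
December 14, 2013 is Saturday; December 15, 2013 is Sunday; December 16, 2013 is a listed holiday. The next qualifying day is December 17, 2013.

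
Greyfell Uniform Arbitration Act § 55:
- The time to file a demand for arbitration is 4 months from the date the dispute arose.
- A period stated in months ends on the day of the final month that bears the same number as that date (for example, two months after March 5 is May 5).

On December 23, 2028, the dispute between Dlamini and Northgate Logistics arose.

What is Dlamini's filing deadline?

April 23, 2029

4 months after December 23, 2028 is April 23, 2029.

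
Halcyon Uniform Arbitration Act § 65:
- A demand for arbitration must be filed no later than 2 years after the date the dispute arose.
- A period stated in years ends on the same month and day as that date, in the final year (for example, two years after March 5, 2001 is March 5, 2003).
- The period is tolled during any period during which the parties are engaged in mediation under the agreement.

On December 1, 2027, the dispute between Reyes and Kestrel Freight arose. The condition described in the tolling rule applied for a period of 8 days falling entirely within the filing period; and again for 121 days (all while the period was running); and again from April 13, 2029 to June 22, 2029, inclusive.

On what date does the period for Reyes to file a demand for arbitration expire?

June 19, 2030

2 years after December 1, 2027 is December 1, 2029.
Tolling adds 8 days: December 1, 2029 + 8 days = December 9, 2029.
Tolling adds 121 days: December 9, 2029 + 121 days = April 9, 2030.
From April 13, 2029 through June 22, 2029 inclusive is 71 days; tolling adds 71 days: April 9, 2030 + 71 days = June 19, 2030.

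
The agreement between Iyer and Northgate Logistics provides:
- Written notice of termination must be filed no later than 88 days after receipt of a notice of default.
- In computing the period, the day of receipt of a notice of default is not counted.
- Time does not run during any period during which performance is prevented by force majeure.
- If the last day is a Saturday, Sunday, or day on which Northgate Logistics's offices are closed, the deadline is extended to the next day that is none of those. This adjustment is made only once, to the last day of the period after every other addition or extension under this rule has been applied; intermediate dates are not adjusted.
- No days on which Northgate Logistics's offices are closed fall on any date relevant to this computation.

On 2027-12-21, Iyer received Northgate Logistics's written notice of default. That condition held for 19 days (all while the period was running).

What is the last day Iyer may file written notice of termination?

April 6, 2028

88 days after 2027-12-21 is March 18, 2028.
Tolling adds 19 days: March 18, 2028 + 19 days = April 6, 2028.
April 6, 2028 is a Thursday and not a day on which Northgate Logistics's offices are closed, so no extension applies.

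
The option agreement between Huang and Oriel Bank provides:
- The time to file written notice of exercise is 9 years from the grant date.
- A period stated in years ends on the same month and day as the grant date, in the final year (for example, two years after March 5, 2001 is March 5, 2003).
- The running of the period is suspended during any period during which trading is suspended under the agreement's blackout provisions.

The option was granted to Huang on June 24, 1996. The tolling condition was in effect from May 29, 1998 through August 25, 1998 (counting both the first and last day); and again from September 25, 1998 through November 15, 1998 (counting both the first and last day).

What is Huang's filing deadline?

November 12, 2005

9 years after June 24, 1996 is June 24, 2005.
From May 29, 1998 through August 25, 1998 inclusive is 89 days; tolling adds 89 days: June 24, 2005 + 89 days = September 21, 2005.
From September 25, 1998 through November 15, 1998 inclusive is 52 days; tolling adds 52 days: September 21, 2005 + 52 days = November 12, 2005.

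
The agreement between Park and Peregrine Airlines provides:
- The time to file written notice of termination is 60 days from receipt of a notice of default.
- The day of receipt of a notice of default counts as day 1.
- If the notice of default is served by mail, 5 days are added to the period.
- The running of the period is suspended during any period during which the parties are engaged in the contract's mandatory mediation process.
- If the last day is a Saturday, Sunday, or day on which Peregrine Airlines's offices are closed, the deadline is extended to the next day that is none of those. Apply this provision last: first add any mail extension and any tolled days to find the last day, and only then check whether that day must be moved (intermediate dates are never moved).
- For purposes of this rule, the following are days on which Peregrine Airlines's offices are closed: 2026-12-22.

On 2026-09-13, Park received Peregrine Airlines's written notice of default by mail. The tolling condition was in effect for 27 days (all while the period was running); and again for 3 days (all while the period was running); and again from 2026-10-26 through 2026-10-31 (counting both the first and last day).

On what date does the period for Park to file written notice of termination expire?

December 23, 2026

Counting 2026-09-13 as day 1, day 60 is November 11, 2026.
Service was by mail, adding 5 days: November 11, 2026 + 5 days = November 16, 2026.
Tolling adds 27 days: November 16, 2026 + 27 days = December 13, 2026.
Tolling adds 3 days: December 13, 2026 + 3 days = December 16, 2026.
From October 26, 2026 through October 31, 2026 inclusive is 6 days; tolling adds 6 days: December 16, 2026 + 6 days = December 22, 2026.
December 22, 2026 is a listed holiday. The next qualifying day is December 23, 2026.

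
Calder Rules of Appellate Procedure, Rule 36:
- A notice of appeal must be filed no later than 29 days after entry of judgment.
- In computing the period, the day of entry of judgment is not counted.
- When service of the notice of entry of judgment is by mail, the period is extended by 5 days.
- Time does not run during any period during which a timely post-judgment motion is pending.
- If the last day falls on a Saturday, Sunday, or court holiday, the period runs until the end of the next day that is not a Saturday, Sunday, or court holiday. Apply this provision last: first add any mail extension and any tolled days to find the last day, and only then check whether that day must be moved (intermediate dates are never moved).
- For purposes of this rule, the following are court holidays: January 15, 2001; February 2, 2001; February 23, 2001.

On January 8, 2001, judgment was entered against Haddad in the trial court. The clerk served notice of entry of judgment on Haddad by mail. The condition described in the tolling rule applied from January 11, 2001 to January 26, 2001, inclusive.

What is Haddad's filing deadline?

29 days after January 8, 2001 is February 6, 2001.
Service was by mail, adding 5 days: February 6, 2001 + 5 days = February 11, 2001.
From January 11, 2001 through January 26, 2001 inclusive is 16 days; tolling adds 16 days: February 11, 2001 + 16 days = February 27, 2001.
February 27, 2001 is a Tuesday and not a court holiday, so no extension applies.

February 27, 2001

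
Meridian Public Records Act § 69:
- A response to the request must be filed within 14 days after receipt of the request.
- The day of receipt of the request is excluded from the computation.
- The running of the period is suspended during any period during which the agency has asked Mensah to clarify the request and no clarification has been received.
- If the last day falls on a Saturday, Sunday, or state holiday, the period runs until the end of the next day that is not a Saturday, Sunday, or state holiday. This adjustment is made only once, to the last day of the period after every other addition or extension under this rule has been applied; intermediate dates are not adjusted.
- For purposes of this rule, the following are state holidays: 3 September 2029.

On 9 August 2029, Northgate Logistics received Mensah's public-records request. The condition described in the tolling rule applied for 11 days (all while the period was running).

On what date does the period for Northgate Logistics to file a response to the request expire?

September 4, 2029

14 days after 9 August 2029 is August 23, 2029.
Tolling adds 11 days: August 23, 2029 + 11 days = September 3, 2029.
September 3, 2029 is a listed holiday. The next qualifying day is September 4, 2029.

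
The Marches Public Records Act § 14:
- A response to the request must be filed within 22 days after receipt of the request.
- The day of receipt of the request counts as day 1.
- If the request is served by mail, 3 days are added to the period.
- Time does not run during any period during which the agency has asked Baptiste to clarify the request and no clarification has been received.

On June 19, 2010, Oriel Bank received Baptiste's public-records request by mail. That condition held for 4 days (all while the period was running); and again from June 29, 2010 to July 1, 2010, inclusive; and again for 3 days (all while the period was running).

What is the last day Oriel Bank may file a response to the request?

July 23, 2010

Counting June 19, 2010 as day 1, day 22 is July 10, 2010.
Service was by mail, adding 3 days: July 10, 2010 + 3 days = July 13, 2010.
Tolling adds 4 days: July 13, 2010 + 4 days = July 17, 2010.
From June 29, 2010 through July 1, 2010 inclusive is 3 days; tolling adds 3 days: July 17, 2010 + 3 days = July 20, 2010.
Tolling adds 3 days: July 20, 2010 + 3 days = July 23, 2010.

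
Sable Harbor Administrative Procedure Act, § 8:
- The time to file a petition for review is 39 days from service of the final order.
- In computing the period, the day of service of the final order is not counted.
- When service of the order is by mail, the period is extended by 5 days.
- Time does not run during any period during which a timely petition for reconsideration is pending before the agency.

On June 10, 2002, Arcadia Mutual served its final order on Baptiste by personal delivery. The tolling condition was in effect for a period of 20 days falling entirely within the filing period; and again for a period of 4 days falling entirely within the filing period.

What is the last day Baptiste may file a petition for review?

August 12, 2002

39 days after June 10, 2002 is July 19, 2002.
Service was not by mail, so no mail extension applies.
Tolling adds 20 days: July 19, 2002 + 20 days = August 8, 2002.
Tolling adds 4 days: August 8, 2002 + 4 days = August 12, 2002.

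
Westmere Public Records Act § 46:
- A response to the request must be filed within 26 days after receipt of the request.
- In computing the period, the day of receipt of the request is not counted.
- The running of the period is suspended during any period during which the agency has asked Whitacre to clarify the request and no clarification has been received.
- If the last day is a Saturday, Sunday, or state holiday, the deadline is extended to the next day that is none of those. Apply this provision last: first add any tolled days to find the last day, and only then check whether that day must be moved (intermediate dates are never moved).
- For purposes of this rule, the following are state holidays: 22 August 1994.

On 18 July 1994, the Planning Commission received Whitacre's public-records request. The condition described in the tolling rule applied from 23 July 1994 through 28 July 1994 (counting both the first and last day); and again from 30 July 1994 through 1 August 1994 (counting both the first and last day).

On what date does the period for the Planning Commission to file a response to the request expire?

August 23, 1994

26 days after 18 July 1994 is August 13, 1994.
From July 23, 1994 through July 28, 1994 inclusive is 6 days; tolling adds 6 days: August 13, 1994 + 6 days = August 19, 1994.
From July 30, 1994 through August 1, 1994 inclusive is 3 days; tolling adds 3 days: August 19, 1994 + 3 days = August 22, 1994.
August 22, 1994 is a listed holiday. The next qualifying day is August 23, 1994.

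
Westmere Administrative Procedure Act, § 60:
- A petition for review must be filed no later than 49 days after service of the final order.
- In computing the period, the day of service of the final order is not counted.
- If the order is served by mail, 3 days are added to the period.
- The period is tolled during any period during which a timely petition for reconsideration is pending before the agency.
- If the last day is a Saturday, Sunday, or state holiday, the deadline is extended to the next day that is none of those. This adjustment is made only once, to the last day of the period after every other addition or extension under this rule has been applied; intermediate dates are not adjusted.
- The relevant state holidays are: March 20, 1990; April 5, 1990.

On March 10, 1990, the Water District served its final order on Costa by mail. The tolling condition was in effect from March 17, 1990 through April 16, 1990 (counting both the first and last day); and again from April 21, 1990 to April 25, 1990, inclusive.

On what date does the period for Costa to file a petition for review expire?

June 6, 1990

49 days after March 10, 1990 is April 28, 1990.
Service was by mail, adding 3 days: April 28, 1990 + 3 days = May 1, 1990.
From March 17, 1990 through April 16, 1990 inclusive is 31 days; tolling adds 31 days: May 1, 1990 + 31 days = June 1, 1990.
From April 21, 1990 through April 25, 1990 inclusive is 5 days; tolling adds 5 days: June 1, 1990 + 5 days = June 6, 1990.
June 6, 1990 is a Wednesday and not a state holiday, so no extension applies.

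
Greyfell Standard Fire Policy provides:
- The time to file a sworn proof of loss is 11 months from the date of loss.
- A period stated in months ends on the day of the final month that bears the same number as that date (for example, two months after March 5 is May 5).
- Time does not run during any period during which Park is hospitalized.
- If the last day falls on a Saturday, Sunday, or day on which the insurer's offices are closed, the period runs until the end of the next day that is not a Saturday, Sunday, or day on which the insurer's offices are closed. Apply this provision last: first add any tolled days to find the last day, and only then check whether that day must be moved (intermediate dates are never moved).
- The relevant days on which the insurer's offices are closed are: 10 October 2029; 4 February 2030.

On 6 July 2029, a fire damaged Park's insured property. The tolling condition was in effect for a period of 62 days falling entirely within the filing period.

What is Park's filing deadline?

11 months after 6 July 2029 is June 6, 2030.
Tolling adds 62 days: June 6, 2030 + 62 days = August 7, 2030.
August 7, 2030 is a Wednesday and not a day on which the insurer's offices are closed, so no extension applies.

August 7, 2030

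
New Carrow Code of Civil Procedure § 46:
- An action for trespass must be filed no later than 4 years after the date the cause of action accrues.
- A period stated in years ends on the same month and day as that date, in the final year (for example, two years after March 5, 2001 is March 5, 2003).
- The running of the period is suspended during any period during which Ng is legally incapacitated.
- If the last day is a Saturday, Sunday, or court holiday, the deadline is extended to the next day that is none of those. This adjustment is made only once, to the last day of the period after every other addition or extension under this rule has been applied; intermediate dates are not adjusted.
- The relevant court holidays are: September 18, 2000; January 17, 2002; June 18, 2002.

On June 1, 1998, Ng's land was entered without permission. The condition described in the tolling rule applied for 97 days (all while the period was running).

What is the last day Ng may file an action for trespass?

4 years after June 1, 1998 is June 1, 2002.
Tolling adds 97 days: June 1, 2002 + 97 days = September 6, 2002.
September 6, 2002 is a Friday and not a court holiday, so no extension applies.

September 6, 2002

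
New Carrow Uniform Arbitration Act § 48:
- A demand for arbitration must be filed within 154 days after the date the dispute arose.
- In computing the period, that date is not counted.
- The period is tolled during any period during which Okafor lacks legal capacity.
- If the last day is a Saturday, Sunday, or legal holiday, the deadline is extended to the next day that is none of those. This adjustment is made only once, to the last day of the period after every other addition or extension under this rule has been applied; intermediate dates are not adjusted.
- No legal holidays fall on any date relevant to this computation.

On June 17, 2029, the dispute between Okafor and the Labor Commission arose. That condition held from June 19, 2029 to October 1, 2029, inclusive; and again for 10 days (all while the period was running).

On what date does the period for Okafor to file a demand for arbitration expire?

March 13, 2030

154 days after June 17, 2029 is November 18, 2029.
From June 19, 2029 through October 1, 2029 inclusive is 105 days; tolling adds 105 days: November 18, 2029 + 105 days = March 3, 2030.
Tolling adds 10 days: March 3, 2030 + 10 days = March 13, 2030.
March 13, 2030 is a Wednesday and not a legal holiday, so no extension applies.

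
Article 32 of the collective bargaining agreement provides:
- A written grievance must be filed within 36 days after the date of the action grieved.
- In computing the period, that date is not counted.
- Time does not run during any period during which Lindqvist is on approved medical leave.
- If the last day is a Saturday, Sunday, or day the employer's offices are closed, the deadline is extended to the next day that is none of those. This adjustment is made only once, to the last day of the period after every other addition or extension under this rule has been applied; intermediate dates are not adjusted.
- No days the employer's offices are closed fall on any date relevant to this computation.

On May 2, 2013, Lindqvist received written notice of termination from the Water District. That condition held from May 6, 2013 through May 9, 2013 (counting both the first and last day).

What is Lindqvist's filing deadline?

36 days after May 2, 2013 is June 7, 2013.
From May 6, 2013 through May 9, 2013 inclusive is 4 days; tolling adds 4 days: June 7, 2013 + 4 days = June 11, 2013.
June 11, 2013 is a Tuesday and not a day the employer's offices are closed, so no extension applies.

June 11, 2013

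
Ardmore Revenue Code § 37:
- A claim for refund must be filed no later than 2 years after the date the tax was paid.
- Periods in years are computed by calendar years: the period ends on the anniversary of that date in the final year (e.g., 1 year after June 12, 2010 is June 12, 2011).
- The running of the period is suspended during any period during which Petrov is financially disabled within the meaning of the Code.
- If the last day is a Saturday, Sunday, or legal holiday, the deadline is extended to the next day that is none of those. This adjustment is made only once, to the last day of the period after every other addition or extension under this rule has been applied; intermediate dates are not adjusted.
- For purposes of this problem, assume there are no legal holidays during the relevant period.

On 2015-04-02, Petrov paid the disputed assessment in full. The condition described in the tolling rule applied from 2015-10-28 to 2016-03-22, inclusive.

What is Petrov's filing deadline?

August 28, 2017

2 years after 2015-04-02 is April 2, 2017.
From October 28, 2015 through March 22, 2016 inclusive is 147 days; tolling adds 147 days: April 2, 2017 + 147 days = August 27, 2017.
August 27, 2017 is Sunday. The next qualifying day is August 28, 2017.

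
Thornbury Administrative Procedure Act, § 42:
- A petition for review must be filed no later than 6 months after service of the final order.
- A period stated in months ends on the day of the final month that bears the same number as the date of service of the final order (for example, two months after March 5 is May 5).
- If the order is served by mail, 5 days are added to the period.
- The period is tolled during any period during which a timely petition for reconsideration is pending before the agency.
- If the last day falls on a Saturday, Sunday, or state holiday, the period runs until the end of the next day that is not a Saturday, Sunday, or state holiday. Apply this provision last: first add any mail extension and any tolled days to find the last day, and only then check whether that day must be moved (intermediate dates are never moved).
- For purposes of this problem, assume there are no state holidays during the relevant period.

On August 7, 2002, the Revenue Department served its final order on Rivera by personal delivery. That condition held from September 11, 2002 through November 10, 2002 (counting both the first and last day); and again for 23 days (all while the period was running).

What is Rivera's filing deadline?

May 2, 2003

6 months after August 7, 2002 is February 7, 2003.
Service was not by mail, so no mail extension applies.
From September 11, 2002 through November 10, 2002 inclusive is 61 days; tolling adds 61 days: February 7, 2003 + 61 days = April 9, 2003.
Tolling adds 23 days: April 9, 2003 + 23 days = May 2, 2003.
May 2, 2003 is a Friday and not a state holiday, so no extension applies.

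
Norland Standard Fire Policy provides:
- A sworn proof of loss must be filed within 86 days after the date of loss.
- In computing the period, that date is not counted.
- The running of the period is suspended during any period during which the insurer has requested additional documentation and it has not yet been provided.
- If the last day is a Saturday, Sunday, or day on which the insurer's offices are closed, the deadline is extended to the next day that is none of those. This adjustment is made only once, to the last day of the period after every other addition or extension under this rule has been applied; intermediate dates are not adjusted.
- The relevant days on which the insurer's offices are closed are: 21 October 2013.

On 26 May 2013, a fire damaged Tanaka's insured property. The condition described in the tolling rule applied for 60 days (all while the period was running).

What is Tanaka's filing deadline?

86 days after 26 May 2013 is August 20, 2013.
Tolling adds 60 days: August 20, 2013 + 60 days = October 19, 2013.
October 19, 2013 is Saturday; October 20, 2013 is Sunday; October 21, 2013 is a listed holiday. The next qualifying day is October 22, 2013.

October 22, 2013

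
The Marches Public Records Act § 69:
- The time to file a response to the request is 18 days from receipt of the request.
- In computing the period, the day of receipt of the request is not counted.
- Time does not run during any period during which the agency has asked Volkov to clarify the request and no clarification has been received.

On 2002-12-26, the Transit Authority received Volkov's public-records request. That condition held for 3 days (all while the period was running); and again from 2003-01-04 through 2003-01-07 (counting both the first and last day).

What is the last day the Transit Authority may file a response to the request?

18 days after 2002-12-26 is January 13, 2003.
Tolling adds 3 days: January 13, 2003 + 3 days = January 16, 2003.
From January 4, 2003 through January 7, 2003 inclusive is 4 days; tolling adds 4 days: January 16, 2003 + 4 days = January 20, 2003.

January 20, 2003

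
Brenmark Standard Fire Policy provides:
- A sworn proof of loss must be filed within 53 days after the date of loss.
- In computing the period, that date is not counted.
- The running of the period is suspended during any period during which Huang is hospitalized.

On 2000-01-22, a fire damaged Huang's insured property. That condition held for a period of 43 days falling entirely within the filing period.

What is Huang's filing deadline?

53 days after 2000-01-22 is March 15, 2000.
Tolling adds 43 days: March 15, 2000 + 43 days = April 27, 2000.

April 27, 2000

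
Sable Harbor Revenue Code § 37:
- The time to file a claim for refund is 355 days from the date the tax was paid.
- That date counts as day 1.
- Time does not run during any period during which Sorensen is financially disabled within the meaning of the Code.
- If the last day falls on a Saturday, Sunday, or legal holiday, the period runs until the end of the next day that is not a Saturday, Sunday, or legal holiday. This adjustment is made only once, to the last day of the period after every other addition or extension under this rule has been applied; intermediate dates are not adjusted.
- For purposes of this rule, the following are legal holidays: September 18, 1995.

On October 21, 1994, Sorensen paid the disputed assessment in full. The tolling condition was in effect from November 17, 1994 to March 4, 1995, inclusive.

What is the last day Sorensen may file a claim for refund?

January 26, 1996

Counting October 21, 1994 as day 1, day 355 is October 10, 1995.
From November 17, 1994 through March 4, 1995 inclusive is 108 days; tolling adds 108 days: October 10, 1995 + 108 days = January 26, 1996.
January 26, 1996 is a Friday and not a legal holiday, so no extension applies.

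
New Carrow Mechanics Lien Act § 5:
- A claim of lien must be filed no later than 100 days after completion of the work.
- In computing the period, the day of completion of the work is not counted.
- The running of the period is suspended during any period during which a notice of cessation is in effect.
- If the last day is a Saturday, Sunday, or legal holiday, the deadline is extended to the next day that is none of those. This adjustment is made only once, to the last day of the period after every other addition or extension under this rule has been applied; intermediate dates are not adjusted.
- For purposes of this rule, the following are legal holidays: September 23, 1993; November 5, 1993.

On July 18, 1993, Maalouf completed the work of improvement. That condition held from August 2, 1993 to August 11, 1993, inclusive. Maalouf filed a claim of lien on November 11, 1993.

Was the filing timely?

100 days after July 18, 1993 is October 26, 1993.
From August 2, 1993 through August 11, 1993 inclusive is 10 days; tolling adds 10 days: October 26, 1993 + 10 days = November 5, 1993.
November 5, 1993 is a listed holiday; November 6, 1993 is Saturday; November 7, 1993 is Sunday. The next qualifying day is November 8, 1993.
The deadline is November 8, 1993; the filing on November 11, 1993 is after that date.

No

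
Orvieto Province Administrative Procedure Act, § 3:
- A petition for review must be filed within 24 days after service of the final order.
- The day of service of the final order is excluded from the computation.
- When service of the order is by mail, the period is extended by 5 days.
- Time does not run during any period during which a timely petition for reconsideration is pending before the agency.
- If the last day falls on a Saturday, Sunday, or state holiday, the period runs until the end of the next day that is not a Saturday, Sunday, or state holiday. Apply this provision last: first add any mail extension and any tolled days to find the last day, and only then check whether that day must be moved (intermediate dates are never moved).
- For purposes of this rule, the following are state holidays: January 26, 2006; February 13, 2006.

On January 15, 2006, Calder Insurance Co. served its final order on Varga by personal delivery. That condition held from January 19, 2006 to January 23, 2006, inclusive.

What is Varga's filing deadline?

24 days after January 15, 2006 is February 8, 2006.
Service was not by mail, so no mail extension applies.
From January 19, 2006 through January 23, 2006 inclusive is 5 days; tolling adds 5 days: February 8, 2006 + 5 days = February 13, 2006.
February 13, 2006 is a listed holiday. The next qualifying day is February 14, 2006.

February 14, 2006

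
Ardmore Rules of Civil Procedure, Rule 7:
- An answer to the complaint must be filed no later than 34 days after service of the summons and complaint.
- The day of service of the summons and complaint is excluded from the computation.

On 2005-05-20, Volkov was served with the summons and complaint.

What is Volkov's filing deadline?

34 days after 2005-05-20 is June 23, 2005.

June 23, 2005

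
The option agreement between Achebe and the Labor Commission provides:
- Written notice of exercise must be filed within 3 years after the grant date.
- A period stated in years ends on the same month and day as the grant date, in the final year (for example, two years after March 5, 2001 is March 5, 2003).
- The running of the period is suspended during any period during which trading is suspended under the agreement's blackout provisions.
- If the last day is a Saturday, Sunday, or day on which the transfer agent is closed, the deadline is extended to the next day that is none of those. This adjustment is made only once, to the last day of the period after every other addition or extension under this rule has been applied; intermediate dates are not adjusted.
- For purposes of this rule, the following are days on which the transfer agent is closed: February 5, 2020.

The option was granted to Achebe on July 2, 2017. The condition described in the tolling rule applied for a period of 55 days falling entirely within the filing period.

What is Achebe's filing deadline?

August 26, 2020

3 years after July 2, 2017 is July 2, 2020.
Tolling adds 55 days: July 2, 2020 + 55 days = August 26, 2020.
August 26, 2020 is a Wednesday and not a day on which the transfer agent is closed, so no extension applies.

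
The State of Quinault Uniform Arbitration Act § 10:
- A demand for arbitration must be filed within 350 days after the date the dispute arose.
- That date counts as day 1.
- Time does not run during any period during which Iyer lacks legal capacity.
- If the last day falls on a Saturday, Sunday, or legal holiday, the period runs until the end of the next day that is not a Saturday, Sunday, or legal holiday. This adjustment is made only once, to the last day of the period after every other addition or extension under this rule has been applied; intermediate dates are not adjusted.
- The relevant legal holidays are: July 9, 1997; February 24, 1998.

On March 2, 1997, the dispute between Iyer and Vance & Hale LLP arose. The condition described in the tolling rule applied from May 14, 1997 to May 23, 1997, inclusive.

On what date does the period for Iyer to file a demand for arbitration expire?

February 25, 1998

Counting March 2, 1997 as day 1, day 350 is February 14, 1998.
From May 14, 1997 through May 23, 1997 inclusive is 10 days; tolling adds 10 days: February 14, 1998 + 10 days = February 24, 1998.
February 24, 1998 is a listed holiday. The next qualifying day is February 25, 1998.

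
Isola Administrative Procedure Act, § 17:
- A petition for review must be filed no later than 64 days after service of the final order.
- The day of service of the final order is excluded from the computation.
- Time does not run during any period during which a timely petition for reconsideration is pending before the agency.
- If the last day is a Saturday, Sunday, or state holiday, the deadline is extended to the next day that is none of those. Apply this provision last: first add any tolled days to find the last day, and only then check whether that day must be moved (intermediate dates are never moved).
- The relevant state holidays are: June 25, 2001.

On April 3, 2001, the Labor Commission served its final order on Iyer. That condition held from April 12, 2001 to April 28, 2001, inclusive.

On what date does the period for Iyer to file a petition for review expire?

June 26, 2001

64 days after April 3, 2001 is June 6, 2001.
From April 12, 2001 through April 28, 2001 inclusive is 17 days; tolling adds 17 days: June 6, 2001 + 17 days = June 23, 2001.
June 23, 2001 is Saturday; June 24, 2001 is Sunday; June 25, 2001 is a listed holiday. The next qualifying day is June 26, 2001.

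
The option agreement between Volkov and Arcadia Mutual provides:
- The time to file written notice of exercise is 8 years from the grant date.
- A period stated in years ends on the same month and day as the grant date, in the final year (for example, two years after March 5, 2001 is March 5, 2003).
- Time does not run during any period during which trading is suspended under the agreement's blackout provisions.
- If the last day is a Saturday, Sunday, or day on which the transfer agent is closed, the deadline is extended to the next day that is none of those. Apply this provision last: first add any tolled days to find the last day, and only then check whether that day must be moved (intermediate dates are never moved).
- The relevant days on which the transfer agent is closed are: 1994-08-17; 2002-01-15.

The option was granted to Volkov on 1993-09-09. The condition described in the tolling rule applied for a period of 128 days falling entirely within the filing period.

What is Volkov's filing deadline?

8 years after 1993-09-09 is September 9, 2001.
Tolling adds 128 days: September 9, 2001 + 128 days = January 15, 2002.
January 15, 2002 is a listed holiday. The next qualifying day is January 16, 2002.

January 16, 2002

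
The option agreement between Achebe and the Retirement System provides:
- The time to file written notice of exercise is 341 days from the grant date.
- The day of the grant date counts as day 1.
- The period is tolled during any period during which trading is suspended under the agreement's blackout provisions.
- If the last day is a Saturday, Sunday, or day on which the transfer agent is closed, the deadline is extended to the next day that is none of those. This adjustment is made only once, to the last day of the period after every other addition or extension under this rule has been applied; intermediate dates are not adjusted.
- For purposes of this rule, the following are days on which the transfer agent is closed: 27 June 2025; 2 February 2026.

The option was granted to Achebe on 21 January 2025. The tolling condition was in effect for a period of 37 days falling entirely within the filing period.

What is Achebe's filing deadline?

February 3, 2026

Counting 21 January 2025 as day 1, day 341 is December 27, 2025.
Tolling adds 37 days: December 27, 2025 + 37 days = February 2, 2026.
February 2, 2026 is a listed holiday. The next qualifying day is February 3, 2026.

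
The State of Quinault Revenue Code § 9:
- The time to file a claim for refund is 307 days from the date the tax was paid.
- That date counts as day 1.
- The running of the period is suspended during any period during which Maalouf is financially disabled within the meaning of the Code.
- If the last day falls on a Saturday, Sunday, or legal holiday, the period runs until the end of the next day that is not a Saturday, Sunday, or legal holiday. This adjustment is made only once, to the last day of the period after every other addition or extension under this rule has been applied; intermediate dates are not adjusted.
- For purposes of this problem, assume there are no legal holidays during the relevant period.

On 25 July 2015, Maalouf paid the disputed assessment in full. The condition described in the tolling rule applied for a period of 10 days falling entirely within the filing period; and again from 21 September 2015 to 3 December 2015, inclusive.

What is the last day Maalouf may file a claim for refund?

Counting 25 July 2015 as day 1, day 307 is May 26, 2016.
Tolling adds 10 days: May 26, 2016 + 10 days = June 5, 2016.
From September 21, 2015 through December 3, 2015 inclusive is 74 days; tolling adds 74 days: June 5, 2016 + 74 days = August 18, 2016.
August 18, 2016 is a Thursday and not a legal holiday, so no extension applies.

August 18, 2016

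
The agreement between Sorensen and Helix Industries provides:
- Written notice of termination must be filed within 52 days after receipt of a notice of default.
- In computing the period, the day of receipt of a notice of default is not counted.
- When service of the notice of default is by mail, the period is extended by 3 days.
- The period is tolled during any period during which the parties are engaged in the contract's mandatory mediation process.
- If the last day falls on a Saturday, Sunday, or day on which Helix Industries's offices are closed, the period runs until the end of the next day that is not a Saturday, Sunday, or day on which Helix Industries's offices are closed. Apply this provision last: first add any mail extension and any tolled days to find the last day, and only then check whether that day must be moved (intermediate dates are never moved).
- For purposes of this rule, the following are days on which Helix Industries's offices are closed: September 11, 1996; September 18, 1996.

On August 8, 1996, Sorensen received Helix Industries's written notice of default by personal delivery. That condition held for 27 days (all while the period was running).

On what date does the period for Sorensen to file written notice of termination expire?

October 28, 1996

52 days after August 8, 1996 is September 29, 1996.
Service was not by mail, so no mail extension applies.
Tolling adds 27 days: September 29, 1996 + 27 days = October 26, 1996.
October 26, 1996 is Saturday; October 27, 1996 is Sunday. The next qualifying day is October 28, 1996.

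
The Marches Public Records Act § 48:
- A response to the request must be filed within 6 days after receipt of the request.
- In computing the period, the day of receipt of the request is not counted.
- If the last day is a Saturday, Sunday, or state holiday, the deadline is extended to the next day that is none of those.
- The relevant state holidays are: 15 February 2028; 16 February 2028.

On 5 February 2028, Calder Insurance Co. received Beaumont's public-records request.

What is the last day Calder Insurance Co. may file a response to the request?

February 11, 2028

6 days after 5 February 2028 is February 11, 2028.
February 11, 2028 is a Friday and not a state holiday, so no extension applies.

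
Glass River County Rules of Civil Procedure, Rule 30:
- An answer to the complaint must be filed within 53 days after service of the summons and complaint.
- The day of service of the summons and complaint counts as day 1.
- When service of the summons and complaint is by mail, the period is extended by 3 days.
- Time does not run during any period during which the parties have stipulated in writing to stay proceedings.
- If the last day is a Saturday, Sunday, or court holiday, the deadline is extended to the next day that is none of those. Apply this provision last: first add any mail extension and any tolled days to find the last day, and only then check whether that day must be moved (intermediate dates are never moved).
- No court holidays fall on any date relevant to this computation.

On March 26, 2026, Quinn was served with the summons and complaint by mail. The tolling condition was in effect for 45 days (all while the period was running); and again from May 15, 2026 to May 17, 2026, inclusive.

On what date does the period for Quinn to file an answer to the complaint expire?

Counting March 26, 2026 as day 1, day 53 is May 17, 2026.
Service was by mail, adding 3 days: May 17, 2026 + 3 days = May 20, 2026.
Tolling adds 45 days: May 20, 2026 + 45 days = July 4, 2026.
From May 15, 2026 through May 17, 2026 inclusive is 3 days; tolling adds 3 days: July 4, 2026 + 3 days = July 7, 2026.
July 7, 2026 is a Tuesday and not a court holiday, so no extension applies.

July 7, 2026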